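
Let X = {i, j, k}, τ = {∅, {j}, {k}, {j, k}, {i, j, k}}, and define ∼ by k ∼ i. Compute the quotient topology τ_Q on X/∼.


X/∼ = {[i=k], [j]}; |τ_Q| = 3.

Equivalence classes: [i=k], [j].
Quotient map π: X → X/∼ sends i ↦ [i=k], j ↦ [j], k ↦ [i=k].
For each subset V ⊆ X/∼, compute π^{-1}(V) ⊆ X and check whether π^{-1}(V) ∈ τ. V is open in τ_Q iff π^{-1}(V) ∈ τ.
  V = {}: π^{-1}(V) = ∅ ∈ τ ✓.
  V = {[i=k]}: π^{-1}(V) = {i, k} ∉ τ ✗.
  V = {[j]}: π^{-1}(V) = {j} ∈ τ ✓.
  V = {[i=k], [j]}: π^{-1}(V) = {i, j, k} ∈ τ ✓.
Open sets in the quotient: τ_Q = {{}, {[j]}, {[i=k], [j]}} (3 elements).


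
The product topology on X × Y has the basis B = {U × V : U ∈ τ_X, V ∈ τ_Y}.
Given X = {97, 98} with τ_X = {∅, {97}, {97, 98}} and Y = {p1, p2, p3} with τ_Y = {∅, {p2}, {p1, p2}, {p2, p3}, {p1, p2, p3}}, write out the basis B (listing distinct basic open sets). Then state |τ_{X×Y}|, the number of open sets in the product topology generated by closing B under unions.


Basis B = {∅ × ∅, {97} × {p2}, {97} × {p1, p2}, {97} × {p2, p3}, {97, 98} × {p2}, {97} × {p1, p2, p3}, {97, 98} × {p1, p2}, {97, 98} × {p2, p3}, {97, 98} × {p1, p2, p3}}; |τ_{X×Y}| = 14.

Enumerate products U × V with U ∈ τ_X, V ∈ τ_Y (deduplicated):
  ∅ × ∅ = {} (∅)
  {97} × {p2} = {(97,p2)}
  {97} × {p1, p2} = {(97,p1), (97,p2)}
  {97} × {p2, p3} = {(97,p2), (97,p3)}
  {97, 98} × {p2} = {(97,p2), (98,p2)}
  {97} × {p1, p2, p3} = {(97,p1), (97,p2), (97,p3)}
  {97, 98} × {p1, p2} = {(97,p1), (97,p2), (98,p1), (98,p2)}
  {97, 98} × {p2, p3} = {(97,p2), (97,p3), (98,p2), (98,p3)}
  {97, 98} × {p1, p2, p3} = {(97,p1), (97,p2), (97,p3), (98,p1), (98,p2), (98,p3)}
These 9 distinct sets form the basis B.
Close under arbitrary unions to get τ_{X×Y}; counting gives |τ_{X×Y}| = 14.


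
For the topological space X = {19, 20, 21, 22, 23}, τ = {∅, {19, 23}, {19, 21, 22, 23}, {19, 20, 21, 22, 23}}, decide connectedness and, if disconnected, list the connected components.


(X, τ) is connected.

Find clopen sets (U ∈ τ with X ∖ U ∈ τ):
  U = ∅, X ∖ U = {19, 20, 21, 22, 23} — both open, so U is clopen.
  U = {19, 20, 21, 22, 23}, X ∖ U = ∅ — both open, so U is clopen.
Only trivial clopens (∅ and X) exist, so (X, τ) is connected.
Compute connected components by grouping points that agree on all clopens:
  component: {19, 20, 21, 22, 23}


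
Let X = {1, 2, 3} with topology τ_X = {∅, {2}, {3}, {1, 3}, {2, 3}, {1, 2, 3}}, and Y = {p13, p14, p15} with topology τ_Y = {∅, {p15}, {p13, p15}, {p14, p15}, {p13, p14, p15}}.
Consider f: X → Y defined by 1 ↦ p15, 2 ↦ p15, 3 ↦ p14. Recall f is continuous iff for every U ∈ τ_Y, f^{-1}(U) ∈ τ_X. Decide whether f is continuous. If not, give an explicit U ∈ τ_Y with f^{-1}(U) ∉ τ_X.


f is NOT continuous.

Compute f^{-1}(U) for each U ∈ τ_Y:
  U = ∅: f^{-1}(U) = ∅ ∈ τ_X ✓.
  U = {p15}: f^{-1}(U) = {1, 2} ∉ τ_X ✗.
  U = {p13, p15}: f^{-1}(U) = {1, 2} ∉ τ_X ✗.
  U = {p14, p15}: f^{-1}(U) = {1, 2, 3} ∈ τ_X ✓.
  U = {p13, p14, p15}: f^{-1}(U) = {1, 2, 3} ∈ τ_X ✓.
Found U = {p15} with f^{-1}(U) = {1, 2} not in τ_X. Therefore f is NOT continuous.


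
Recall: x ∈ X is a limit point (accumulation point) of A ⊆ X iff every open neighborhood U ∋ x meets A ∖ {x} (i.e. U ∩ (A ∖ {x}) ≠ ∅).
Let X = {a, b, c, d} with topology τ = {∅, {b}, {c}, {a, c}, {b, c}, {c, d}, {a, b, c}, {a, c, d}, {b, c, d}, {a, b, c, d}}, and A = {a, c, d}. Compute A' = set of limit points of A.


A' = {a, d}

For each x ∈ X, list the open sets U ∈ τ with x ∈ U, then check whether U ∩ (A ∖ {x}) ≠ ∅ for every such U.
  x = a: opens ∋ x are {a, c}, {a, b, c}, {a, c, d}, {a, b, c, d}; each meets A ∖ {a}, so x IS a limit point.
  x = b: open {b} ∋ x has {b} ∩ (A ∖ {b}) = ∅, so x is NOT a limit point.
  x = c: open {c} ∋ x has {c} ∩ (A ∖ {c}) = ∅, so x is NOT a limit point.
  x = d: opens ∋ x are {c, d}, {a, c, d}, {b, c, d}, {a, b, c, d}; each meets A ∖ {d}, so x IS a limit point.
Collecting: A' = {a, d}.


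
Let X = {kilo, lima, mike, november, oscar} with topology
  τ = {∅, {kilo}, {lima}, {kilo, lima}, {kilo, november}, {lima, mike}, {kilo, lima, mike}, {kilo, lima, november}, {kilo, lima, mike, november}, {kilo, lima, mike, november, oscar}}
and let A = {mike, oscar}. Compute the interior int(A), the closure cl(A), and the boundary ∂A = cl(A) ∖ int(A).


int(A) = ∅, cl(A) = {mike, oscar}, ∂A = {mike, oscar}.

Closed sets in (X, τ) are complements of opens:
  closed(X, τ) = {∅, {oscar}, {mike, oscar}, {november, oscar}, {kilo, november, oscar}, {lima, mike, oscar}, {mike, november, oscar}, {kilo, mike, november, oscar}, {lima, mike, november, oscar}, {kilo, lima, mike, november, oscar}}.
int(A) = ⋃ {U ∈ τ : U ⊆ A}. Opens contained in A: ∅.
Taking the union of these: int(A) = ∅.
cl(A) = ⋂ {C closed : A ⊆ C}. Closed sets containing A: {mike, oscar}, {lima, mike, oscar}, {mike, november, oscar}, {kilo, mike, november, oscar}, {lima, mike, november, oscar}, {kilo, lima, mike, november, oscar}.
Intersecting these: cl(A) = {mike, oscar}.
∂A = cl(A) ∖ int(A) = {mike, oscar} ∖ ∅ = {mike, oscar}.


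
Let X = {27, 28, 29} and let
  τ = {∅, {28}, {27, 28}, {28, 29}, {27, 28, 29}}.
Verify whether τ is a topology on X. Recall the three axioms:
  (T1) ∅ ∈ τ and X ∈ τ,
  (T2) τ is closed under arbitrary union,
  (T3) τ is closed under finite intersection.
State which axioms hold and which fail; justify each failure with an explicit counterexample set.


τ IS a topology on X.

Axiom (T1): ∅ ∈ τ? Yes; X ∈ τ? Yes.
Axiom (T2/T3): check pairwise unions and intersections of members of τ.
All pairwise intersections and unions checked — each lies in τ. Therefore τ satisfies (T1), (T2), (T3): it IS a topology on X.


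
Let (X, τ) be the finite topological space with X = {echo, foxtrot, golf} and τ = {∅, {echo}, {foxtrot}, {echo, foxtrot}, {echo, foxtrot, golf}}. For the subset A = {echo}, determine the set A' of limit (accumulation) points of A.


A' = {golf}

For each x ∈ X, list the open sets U ∈ τ with x ∈ U, then check whether U ∩ (A ∖ {x}) ≠ ∅ for every such U.
  x = echo: open {echo} ∋ x has {echo} ∩ (A ∖ {echo}) = ∅, so x is NOT a limit point.
  x = foxtrot: open {foxtrot} ∋ x has {foxtrot} ∩ (A ∖ {foxtrot}) = ∅, so x is NOT a limit point.
  x = golf: opens ∋ x are {echo, foxtrot, golf}; each meets A ∖ {golf}, so x IS a limit point.
Collecting: A' = {golf}.


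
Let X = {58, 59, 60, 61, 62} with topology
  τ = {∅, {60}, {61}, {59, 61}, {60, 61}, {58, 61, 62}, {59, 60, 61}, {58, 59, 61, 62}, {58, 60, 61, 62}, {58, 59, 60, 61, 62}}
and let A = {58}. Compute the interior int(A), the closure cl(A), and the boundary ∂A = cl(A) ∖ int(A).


int(A) = ∅, cl(A) = {58, 62}, ∂A = {58, 62}.

Closed sets in (X, τ) are complements of opens:
  closed(X, τ) = {∅, {59}, {60}, {58, 62}, {59, 60}, {58, 59, 62}, {58, 60, 62}, {58, 59, 60, 62}, {58, 59, 61, 62}, {58, 59, 60, 61, 62}}.
int(A) = ⋃ {U ∈ τ : U ⊆ A}. Opens contained in A: ∅.
Taking the union of these: int(A) = ∅.
cl(A) = ⋂ {C closed : A ⊆ C}. Closed sets containing A: {58, 62}, {58, 59, 62}, {58, 60, 62}, {58, 59, 60, 62}, {58, 59, 61, 62}, {58, 59, 60, 61, 62}.
Intersecting these: cl(A) = {58, 62}.
∂A = cl(A) ∖ int(A) = {58, 62} ∖ ∅ = {58, 62}.


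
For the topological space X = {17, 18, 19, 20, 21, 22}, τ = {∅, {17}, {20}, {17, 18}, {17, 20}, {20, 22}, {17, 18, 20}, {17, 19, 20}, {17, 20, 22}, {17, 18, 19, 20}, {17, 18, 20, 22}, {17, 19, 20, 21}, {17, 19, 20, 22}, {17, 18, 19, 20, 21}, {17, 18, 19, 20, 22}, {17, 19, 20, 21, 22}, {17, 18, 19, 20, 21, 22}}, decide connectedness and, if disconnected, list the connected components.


(X, τ) is connected.

Find clopen sets (U ∈ τ with X ∖ U ∈ τ):
  U = ∅, X ∖ U = {17, 18, 19, 20, 21, 22} — both open, so U is clopen.
  U = {17, 18, 19, 20, 21, 22}, X ∖ U = ∅ — both open, so U is clopen.
Only trivial clopens (∅ and X) exist, so (X, τ) is connected.
Compute connected components by grouping points that agree on all clopens:
  component: {17, 18, 19, 20, 21, 22}


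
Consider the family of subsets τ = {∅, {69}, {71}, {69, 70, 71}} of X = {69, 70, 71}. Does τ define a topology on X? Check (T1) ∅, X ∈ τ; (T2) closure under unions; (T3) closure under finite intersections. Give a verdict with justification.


τ is NOT a topology on X.

Axiom (T1): ∅ ∈ τ? Yes; X ∈ τ? Yes.
Axiom (T2/T3): check pairwise unions and intersections of members of τ.
Counterexample for (T2): {69} ∪ {71} = {69, 71} ∉ τ. Therefore τ is NOT a topology.


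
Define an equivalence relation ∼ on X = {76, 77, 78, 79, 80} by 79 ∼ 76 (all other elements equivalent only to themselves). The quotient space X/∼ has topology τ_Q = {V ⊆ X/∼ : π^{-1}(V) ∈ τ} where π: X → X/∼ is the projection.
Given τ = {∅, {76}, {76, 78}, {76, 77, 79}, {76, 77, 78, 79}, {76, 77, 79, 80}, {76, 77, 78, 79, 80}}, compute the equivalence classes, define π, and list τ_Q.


X/∼ = {[76=79], [77], [78], [80]}; |τ_Q| = 5.

Equivalence classes: [76=79], [77], [78], [80].
Quotient map π: X → X/∼ sends 76 ↦ [76=79], 77 ↦ [77], 78 ↦ [78], 79 ↦ [76=79], 80 ↦ [80].
For each subset V ⊆ X/∼, compute π^{-1}(V) ⊆ X and check whether π^{-1}(V) ∈ τ. V is open in τ_Q iff π^{-1}(V) ∈ τ.
  V = {}: π^{-1}(V) = ∅ ∈ τ ✓.
  V = {[76=79]}: π^{-1}(V) = {76, 79} ∉ τ ✗.
  V = {[77]}: π^{-1}(V) = {77} ∉ τ ✗.
  V = {[76=79], [77]}: π^{-1}(V) = {76, 77, 79} ∈ τ ✓.
  V = {[78]}: π^{-1}(V) = {78} ∉ τ ✗.
  V = {[76=79], [78]}: π^{-1}(V) = {76, 78, 79} ∉ τ ✗.
  V = {[77], [78]}: π^{-1}(V) = {77, 78} ∉ τ ✗.
  V = {[76=79], [77], [78]}: π^{-1}(V) = {76, 77, 78, 79} ∈ τ ✓.
  V = {[80]}: π^{-1}(V) = {80} ∉ τ ✗.
  V = {[76=79], [80]}: π^{-1}(V) = {76, 79, 80} ∉ τ ✗.
  V = {[77], [80]}: π^{-1}(V) = {77, 80} ∉ τ ✗.
  V = {[76=79], [77], [80]}: π^{-1}(V) = {76, 77, 79, 80} ∈ τ ✓.
  V = {[78], [80]}: π^{-1}(V) = {78, 80} ∉ τ ✗.
  V = {[76=79], [78], [80]}: π^{-1}(V) = {76, 78, 79, 80} ∉ τ ✗.
  V = {[77], [78], [80]}: π^{-1}(V) = {77, 78, 80} ∉ τ ✗.
  V = {[76=79], [77], [78], [80]}: π^{-1}(V) = {76, 77, 78, 79, 80} ∈ τ ✓.
Open sets in the quotient: τ_Q = {{}, {[76=79], [77]}, {[76=79], [77], [78]}, {[76=79], [77], [80]}, {[76=79], [77], [78], [80]}} (5 elements).


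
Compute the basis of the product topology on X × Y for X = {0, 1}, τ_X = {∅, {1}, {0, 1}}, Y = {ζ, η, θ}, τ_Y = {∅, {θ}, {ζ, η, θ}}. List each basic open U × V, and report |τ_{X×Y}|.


Basis B = {∅ × ∅, {1} × {θ}, {0, 1} × {θ}, {1} × {ζ, η, θ}, {0, 1} × {ζ, η, θ}}; |τ_{X×Y}| = 6.

Enumerate products U × V with U ∈ τ_X, V ∈ τ_Y (deduplicated):
  ∅ × ∅ = {} (∅)
  {1} × {θ} = {(1,θ)}
  {0, 1} × {θ} = {(0,θ), (1,θ)}
  {1} × {ζ, η, θ} = {(1,ζ), (1,η), (1,θ)}
  {0, 1} × {ζ, η, θ} = {(0,ζ), (0,η), (0,θ), (1,ζ), (1,η), (1,θ)}
These 5 distinct sets form the basis B.
Close under arbitrary unions to get τ_{X×Y}; counting gives |τ_{X×Y}| = 6.


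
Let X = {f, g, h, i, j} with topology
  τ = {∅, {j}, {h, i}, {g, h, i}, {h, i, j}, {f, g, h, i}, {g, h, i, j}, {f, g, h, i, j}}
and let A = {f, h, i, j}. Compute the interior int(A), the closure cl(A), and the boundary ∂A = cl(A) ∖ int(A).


int(A) = {h, i, j}, cl(A) = {f, g, h, i, j}, ∂A = {f, g}.

Closed sets in (X, τ) are complements of opens:
  closed(X, τ) = {∅, {f}, {j}, {f, g}, {f, j}, {f, g, j}, {f, g, h, i}, {f, g, h, i, j}}.
int(A) = ⋃ {U ∈ τ : U ⊆ A}. Opens contained in A: ∅, {j}, {h, i}, {h, i, j}.
Taking the union of these: int(A) = {h, i, j}.
cl(A) = ⋂ {C closed : A ⊆ C}. Closed sets containing A: {f, g, h, i, j}.
Intersecting these: cl(A) = {f, g, h, i, j}.
∂A = cl(A) ∖ int(A) = {f, g, h, i, j} ∖ {h, i, j} = {f, g}.


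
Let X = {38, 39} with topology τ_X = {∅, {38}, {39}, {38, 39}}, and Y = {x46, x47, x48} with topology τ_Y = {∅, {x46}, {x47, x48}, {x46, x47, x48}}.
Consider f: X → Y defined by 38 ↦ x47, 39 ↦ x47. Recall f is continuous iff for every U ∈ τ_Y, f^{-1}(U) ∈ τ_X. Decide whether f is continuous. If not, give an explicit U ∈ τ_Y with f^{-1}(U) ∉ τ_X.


f IS continuous.

Compute f^{-1}(U) for each U ∈ τ_Y:
  U = ∅: f^{-1}(U) = ∅ ∈ τ_X ✓.
  U = {x46}: f^{-1}(U) = ∅ ∈ τ_X ✓.
  U = {x47, x48}: f^{-1}(U) = {38, 39} ∈ τ_X ✓.
  U = {x46, x47, x48}: f^{-1}(U) = {38, 39} ∈ τ_X ✓.
Every preimage lies in τ_X, so f IS continuous.


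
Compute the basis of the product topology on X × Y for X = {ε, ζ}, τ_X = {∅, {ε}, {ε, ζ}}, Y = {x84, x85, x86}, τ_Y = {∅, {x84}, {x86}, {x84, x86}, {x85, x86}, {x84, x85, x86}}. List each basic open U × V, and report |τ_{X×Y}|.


Basis B = {∅ × ∅, {ε} × {x84}, {ε} × {x86}, {ε} × {x84, x86}, {ε, ζ} × {x84}, {ε} × {x85, x86}, {ε, ζ} × {x86}, {ε} × {x84, x85, x86}, {ε, ζ} × {x84, x86}, {ε, ζ} × {x85, x86}, {ε, ζ} × {x84, x85, x86}}; |τ_{X×Y}| = 18.

Enumerate products U × V with U ∈ τ_X, V ∈ τ_Y (deduplicated):
  ∅ × ∅ = {} (∅)
  {ε} × {x84} = {(ε,x84)}
  {ε} × {x86} = {(ε,x86)}
  {ε} × {x84, x86} = {(ε,x84), (ε,x86)}
  {ε, ζ} × {x84} = {(ε,x84), (ζ,x84)}
  {ε} × {x85, x86} = {(ε,x85), (ε,x86)}
  {ε, ζ} × {x86} = {(ε,x86), (ζ,x86)}
  {ε} × {x84, x85, x86} = {(ε,x84), (ε,x85), (ε,x86)}
  {ε, ζ} × {x84, x86} = {(ε,x84), (ε,x86), (ζ,x84), (ζ,x86)}
  {ε, ζ} × {x85, x86} = {(ε,x85), (ε,x86), (ζ,x85), (ζ,x86)}
  {ε, ζ} × {x84, x85, x86} = {(ε,x84), (ε,x85), (ε,x86), (ζ,x84), (ζ,x85), (ζ,x86)}
These 11 distinct sets form the basis B.
Close under arbitrary unions to get τ_{X×Y}; counting gives |τ_{X×Y}| = 18.


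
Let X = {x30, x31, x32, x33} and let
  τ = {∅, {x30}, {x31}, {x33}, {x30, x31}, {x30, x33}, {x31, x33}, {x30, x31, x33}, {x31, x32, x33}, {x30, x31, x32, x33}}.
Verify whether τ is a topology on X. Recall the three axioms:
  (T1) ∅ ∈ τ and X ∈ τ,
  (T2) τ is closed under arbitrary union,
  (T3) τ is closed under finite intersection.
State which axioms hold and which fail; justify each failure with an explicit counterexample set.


τ IS a topology on X.

Axiom (T1): ∅ ∈ τ? Yes; X ∈ τ? Yes.
Axiom (T2/T3): check pairwise unions and intersections of members of τ.
All pairwise intersections and unions checked — each lies in τ. Therefore τ satisfies (T1), (T2), (T3): it IS a topology on X.


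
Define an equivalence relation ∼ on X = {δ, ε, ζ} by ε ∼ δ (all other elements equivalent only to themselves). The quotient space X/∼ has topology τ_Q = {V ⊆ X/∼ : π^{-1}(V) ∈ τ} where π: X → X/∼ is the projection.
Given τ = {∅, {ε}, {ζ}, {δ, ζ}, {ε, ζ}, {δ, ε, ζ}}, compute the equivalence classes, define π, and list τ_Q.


X/∼ = {[δ=ε], [ζ]}; |τ_Q| = 3.

Equivalence classes: [δ=ε], [ζ].
Quotient map π: X → X/∼ sends δ ↦ [δ=ε], ε ↦ [δ=ε], ζ ↦ [ζ].
For each subset V ⊆ X/∼, compute π^{-1}(V) ⊆ X and check whether π^{-1}(V) ∈ τ. V is open in τ_Q iff π^{-1}(V) ∈ τ.
  V = {}: π^{-1}(V) = ∅ ∈ τ ✓.
  V = {[δ=ε]}: π^{-1}(V) = {δ, ε} ∉ τ ✗.
  V = {[ζ]}: π^{-1}(V) = {ζ} ∈ τ ✓.
  V = {[δ=ε], [ζ]}: π^{-1}(V) = {δ, ε, ζ} ∈ τ ✓.
Open sets in the quotient: τ_Q = {{}, {[ζ]}, {[δ=ε], [ζ]}} (3 elements).


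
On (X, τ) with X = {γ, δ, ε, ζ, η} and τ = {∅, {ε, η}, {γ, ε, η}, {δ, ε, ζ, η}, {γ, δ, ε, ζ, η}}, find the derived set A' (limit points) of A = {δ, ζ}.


A' = {δ, ζ}

For each x ∈ X, list the open sets U ∈ τ with x ∈ U, then check whether U ∩ (A ∖ {x}) ≠ ∅ for every such U.
  x = γ: open {γ, ε, η} ∋ x has {γ, ε, η} ∩ (A ∖ {γ}) = ∅, so x is NOT a limit point.
  x = δ: opens ∋ x are {δ, ε, ζ, η}, {γ, δ, ε, ζ, η}; each meets A ∖ {δ}, so x IS a limit point.
  x = ε: open {ε, η} ∋ x has {ε, η} ∩ (A ∖ {ε}) = ∅, so x is NOT a limit point.
  x = ζ: opens ∋ x are {δ, ε, ζ, η}, {γ, δ, ε, ζ, η}; each meets A ∖ {ζ}, so x IS a limit point.
  x = η: open {ε, η} ∋ x has {ε, η} ∩ (A ∖ {η}) = ∅, so x is NOT a limit point.
Collecting: A' = {δ, ζ}.


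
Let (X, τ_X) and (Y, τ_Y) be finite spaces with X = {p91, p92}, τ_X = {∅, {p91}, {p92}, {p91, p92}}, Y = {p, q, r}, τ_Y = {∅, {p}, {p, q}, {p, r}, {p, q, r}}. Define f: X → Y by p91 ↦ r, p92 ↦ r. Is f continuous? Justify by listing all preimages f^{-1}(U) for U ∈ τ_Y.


f IS continuous.

Compute f^{-1}(U) for each U ∈ τ_Y:
  U = ∅: f^{-1}(U) = ∅ ∈ τ_X ✓.
  U = {p}: f^{-1}(U) = ∅ ∈ τ_X ✓.
  U = {p, q}: f^{-1}(U) = ∅ ∈ τ_X ✓.
  U = {p, r}: f^{-1}(U) = {p91, p92} ∈ τ_X ✓.
  U = {p, q, r}: f^{-1}(U) = {p91, p92} ∈ τ_X ✓.
Every preimage lies in τ_X, so f IS continuous.


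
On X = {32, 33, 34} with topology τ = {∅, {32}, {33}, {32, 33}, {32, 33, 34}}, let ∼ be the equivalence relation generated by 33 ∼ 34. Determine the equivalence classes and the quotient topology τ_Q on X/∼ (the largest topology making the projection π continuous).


X/∼ = {[32], [33=34]}; |τ_Q| = 3.

Equivalence classes: [32], [33=34].
Quotient map π: X → X/∼ sends 32 ↦ [32], 33 ↦ [33=34], 34 ↦ [33=34].
For each subset V ⊆ X/∼, compute π^{-1}(V) ⊆ X and check whether π^{-1}(V) ∈ τ. V is open in τ_Q iff π^{-1}(V) ∈ τ.
  V = {}: π^{-1}(V) = ∅ ∈ τ ✓.
  V = {[32]}: π^{-1}(V) = {32} ∈ τ ✓.
  V = {[33=34]}: π^{-1}(V) = {33, 34} ∉ τ ✗.
  V = {[32], [33=34]}: π^{-1}(V) = {32, 33, 34} ∈ τ ✓.
Open sets in the quotient: τ_Q = {{}, {[32]}, {[32], [33=34]}} (3 elements).


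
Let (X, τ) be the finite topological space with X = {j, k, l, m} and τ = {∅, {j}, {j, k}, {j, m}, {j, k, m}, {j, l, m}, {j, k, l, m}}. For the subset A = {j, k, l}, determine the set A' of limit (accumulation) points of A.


A' = {k, l, m}

For each x ∈ X, list the open sets U ∈ τ with x ∈ U, then check whether U ∩ (A ∖ {x}) ≠ ∅ for every such U.
  x = j: open {j} ∋ x has {j} ∩ (A ∖ {j}) = ∅, so x is NOT a limit point.
  x = k: opens ∋ x are {j, k}, {j, k, m}, {j, k, l, m}; each meets A ∖ {k}, so x IS a limit point.
  x = l: opens ∋ x are {j, l, m}, {j, k, l, m}; each meets A ∖ {l}, so x IS a limit point.
  x = m: opens ∋ x are {j, m}, {j, k, m}, {j, l, m}, {j, k, l, m}; each meets A ∖ {m}, so x IS a limit point.
Collecting: A' = {k, l, m}.


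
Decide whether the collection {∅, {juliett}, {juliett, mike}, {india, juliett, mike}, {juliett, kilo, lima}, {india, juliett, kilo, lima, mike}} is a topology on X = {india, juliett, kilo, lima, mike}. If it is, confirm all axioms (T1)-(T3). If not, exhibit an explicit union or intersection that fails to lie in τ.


τ is NOT a topology on X.

Axiom (T1): ∅ ∈ τ? Yes; X ∈ τ? Yes.
Axiom (T2/T3): check pairwise unions and intersections of members of τ.
Counterexample for (T2): {juliett, mike} ∪ {juliett, kilo, lima} = {juliett, kilo, lima, mike} ∉ τ. Therefore τ is NOT a topology.


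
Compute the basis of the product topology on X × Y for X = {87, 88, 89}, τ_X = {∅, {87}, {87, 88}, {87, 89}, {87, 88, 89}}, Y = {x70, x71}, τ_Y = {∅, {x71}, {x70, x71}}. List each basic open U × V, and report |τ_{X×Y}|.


Basis B = {∅ × ∅, {87} × {x71}, {87} × {x70, x71}, {87, 88} × {x71}, {87, 89} × {x71}, {87, 88, 89} × {x71}, {87, 88} × {x70, x71}, {87, 89} × {x70, x71}, {87, 88, 89} × {x70, x71}}; |τ_{X×Y}| = 14.

Enumerate products U × V with U ∈ τ_X, V ∈ τ_Y (deduplicated):
  ∅ × ∅ = {} (∅)
  {87} × {x71} = {(87,x71)}
  {87} × {x70, x71} = {(87,x70), (87,x71)}
  {87, 88} × {x71} = {(87,x71), (88,x71)}
  {87, 89} × {x71} = {(87,x71), (89,x71)}
  {87, 88, 89} × {x71} = {(87,x71), (88,x71), (89,x71)}
  {87, 88} × {x70, x71} = {(87,x70), (87,x71), (88,x70), (88,x71)}
  {87, 89} × {x70, x71} = {(87,x70), (87,x71), (89,x70), (89,x71)}
  {87, 88, 89} × {x70, x71} = {(87,x70), (87,x71), (88,x70), (88,x71), (89,x70), (89,x71)}
These 9 distinct sets form the basis B.
Close under arbitrary unions to get τ_{X×Y}; counting gives |τ_{X×Y}| = 14.


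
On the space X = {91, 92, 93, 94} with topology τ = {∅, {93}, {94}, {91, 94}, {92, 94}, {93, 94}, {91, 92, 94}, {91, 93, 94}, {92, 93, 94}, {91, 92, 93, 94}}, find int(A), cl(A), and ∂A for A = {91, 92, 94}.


int(A) = {91, 92, 94}, cl(A) = {91, 92, 94}, ∂A = ∅.

Closed sets in (X, τ) are complements of opens:
  closed(X, τ) = {∅, {91}, {92}, {93}, {91, 92}, {91, 93}, {92, 93}, {91, 92, 93}, {91, 92, 94}, {91, 92, 93, 94}}.
int(A) = ⋃ {U ∈ τ : U ⊆ A}. Opens contained in A: ∅, {94}, {91, 94}, {92, 94}, {91, 92, 94}.
Taking the union of these: int(A) = {91, 92, 94}.
cl(A) = ⋂ {C closed : A ⊆ C}. Closed sets containing A: {91, 92, 94}, {91, 92, 93, 94}.
Intersecting these: cl(A) = {91, 92, 94}.
∂A = cl(A) ∖ int(A) = {91, 92, 94} ∖ {91, 92, 94} = ∅.


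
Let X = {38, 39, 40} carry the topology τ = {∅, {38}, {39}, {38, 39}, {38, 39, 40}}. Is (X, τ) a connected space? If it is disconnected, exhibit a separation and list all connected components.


(X, τ) is connected.

Find clopen sets (U ∈ τ with X ∖ U ∈ τ):
  U = ∅, X ∖ U = {38, 39, 40} — both open, so U is clopen.
  U = {38, 39, 40}, X ∖ U = ∅ — both open, so U is clopen.
Only trivial clopens (∅ and X) exist, so (X, τ) is connected.
Compute connected components by grouping points that agree on all clopens:
  component: {38, 39, 40}


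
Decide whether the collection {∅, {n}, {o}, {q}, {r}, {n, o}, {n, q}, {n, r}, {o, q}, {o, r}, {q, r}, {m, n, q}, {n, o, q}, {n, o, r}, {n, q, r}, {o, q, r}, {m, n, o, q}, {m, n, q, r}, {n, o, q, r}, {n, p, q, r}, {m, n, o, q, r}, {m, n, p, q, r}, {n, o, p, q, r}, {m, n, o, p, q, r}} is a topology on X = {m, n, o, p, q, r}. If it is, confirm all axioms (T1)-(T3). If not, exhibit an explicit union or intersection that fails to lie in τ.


τ IS a topology on X.

Axiom (T1): ∅ ∈ τ? Yes; X ∈ τ? Yes.
Axiom (T2/T3): check pairwise unions and intersections of members of τ.
All pairwise intersections and unions checked — each lies in τ. Therefore τ satisfies (T1), (T2), (T3): it IS a topology on X.


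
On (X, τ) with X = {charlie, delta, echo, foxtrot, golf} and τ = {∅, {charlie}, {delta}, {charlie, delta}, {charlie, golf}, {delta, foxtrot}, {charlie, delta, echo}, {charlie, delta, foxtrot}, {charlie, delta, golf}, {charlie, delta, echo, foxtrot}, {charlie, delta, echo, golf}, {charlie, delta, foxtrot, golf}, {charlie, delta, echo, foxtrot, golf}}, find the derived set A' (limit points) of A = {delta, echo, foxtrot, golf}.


A' = {echo, foxtrot}

For each x ∈ X, list the open sets U ∈ τ with x ∈ U, then check whether U ∩ (A ∖ {x}) ≠ ∅ for every such U.
  x = charlie: open {charlie} ∋ x has {charlie} ∩ (A ∖ {charlie}) = ∅, so x is NOT a limit point.
  x = delta: open {delta} ∋ x has {delta} ∩ (A ∖ {delta}) = ∅, so x is NOT a limit point.
  x = echo: opens ∋ x are {charlie, delta, echo}, {charlie, delta, echo, foxtrot}, {charlie, delta, echo, golf}, {charlie, delta, echo, foxtrot, golf}; each meets A ∖ {echo}, so x IS a limit point.
  x = foxtrot: opens ∋ x are {delta, foxtrot}, {charlie, delta, foxtrot}, {charlie, delta, echo, foxtrot}, {charlie, delta, foxtrot, golf}, {charlie, delta, echo, foxtrot, golf}; each meets A ∖ {foxtrot}, so x IS a limit point.
  x = golf: open {charlie, golf} ∋ x has {charlie, golf} ∩ (A ∖ {golf}) = ∅, so x is NOT a limit point.
Collecting: A' = {echo, foxtrot}.


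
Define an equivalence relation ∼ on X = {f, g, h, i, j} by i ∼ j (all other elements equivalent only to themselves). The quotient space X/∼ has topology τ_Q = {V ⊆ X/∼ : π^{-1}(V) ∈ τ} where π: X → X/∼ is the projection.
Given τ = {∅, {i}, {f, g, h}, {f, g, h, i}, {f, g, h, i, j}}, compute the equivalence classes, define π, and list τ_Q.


X/∼ = {[f], [g], [h], [i=j]}; |τ_Q| = 3.

Equivalence classes: [f], [g], [h], [i=j].
Quotient map π: X → X/∼ sends f ↦ [f], g ↦ [g], h ↦ [h], i ↦ [i=j], j ↦ [i=j].
For each subset V ⊆ X/∼, compute π^{-1}(V) ⊆ X and check whether π^{-1}(V) ∈ τ. V is open in τ_Q iff π^{-1}(V) ∈ τ.
  V = {}: π^{-1}(V) = ∅ ∈ τ ✓.
  V = {[f]}: π^{-1}(V) = {f} ∉ τ ✗.
  V = {[g]}: π^{-1}(V) = {g} ∉ τ ✗.
  V = {[f], [g]}: π^{-1}(V) = {f, g} ∉ τ ✗.
  V = {[h]}: π^{-1}(V) = {h} ∉ τ ✗.
  V = {[f], [h]}: π^{-1}(V) = {f, h} ∉ τ ✗.
  V = {[g], [h]}: π^{-1}(V) = {g, h} ∉ τ ✗.
  V = {[f], [g], [h]}: π^{-1}(V) = {f, g, h} ∈ τ ✓.
  V = {[i=j]}: π^{-1}(V) = {i, j} ∉ τ ✗.
  V = {[f], [i=j]}: π^{-1}(V) = {f, i, j} ∉ τ ✗.
  V = {[g], [i=j]}: π^{-1}(V) = {g, i, j} ∉ τ ✗.
  V = {[f], [g], [i=j]}: π^{-1}(V) = {f, g, i, j} ∉ τ ✗.
  V = {[h], [i=j]}: π^{-1}(V) = {h, i, j} ∉ τ ✗.
  V = {[f], [h], [i=j]}: π^{-1}(V) = {f, h, i, j} ∉ τ ✗.
  V = {[g], [h], [i=j]}: π^{-1}(V) = {g, h, i, j} ∉ τ ✗.
  V = {[f], [g], [h], [i=j]}: π^{-1}(V) = {f, g, h, i, j} ∈ τ ✓.
Open sets in the quotient: τ_Q = {{}, {[f], [g], [h]}, {[f], [g], [h], [i=j]}} (3 elements).


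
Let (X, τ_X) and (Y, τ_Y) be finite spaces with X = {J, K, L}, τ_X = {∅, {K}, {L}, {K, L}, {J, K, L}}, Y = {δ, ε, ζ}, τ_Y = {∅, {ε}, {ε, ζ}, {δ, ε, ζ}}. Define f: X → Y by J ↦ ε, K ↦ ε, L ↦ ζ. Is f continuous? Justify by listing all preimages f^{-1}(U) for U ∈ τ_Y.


f is NOT continuous.

Compute f^{-1}(U) for each U ∈ τ_Y:
  U = ∅: f^{-1}(U) = ∅ ∈ τ_X ✓.
  U = {ε}: f^{-1}(U) = {J, K} ∉ τ_X ✗.
  U = {ε, ζ}: f^{-1}(U) = {J, K, L} ∈ τ_X ✓.
  U = {δ, ε, ζ}: f^{-1}(U) = {J, K, L} ∈ τ_X ✓.
Found U = {ε} with f^{-1}(U) = {J, K} not in τ_X. Therefore f is NOT continuous.


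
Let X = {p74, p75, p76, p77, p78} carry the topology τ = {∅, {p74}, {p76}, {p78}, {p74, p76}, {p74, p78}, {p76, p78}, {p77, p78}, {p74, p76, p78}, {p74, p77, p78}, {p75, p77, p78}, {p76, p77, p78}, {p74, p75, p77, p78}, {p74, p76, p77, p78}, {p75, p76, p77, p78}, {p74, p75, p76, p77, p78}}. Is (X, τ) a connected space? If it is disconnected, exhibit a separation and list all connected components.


(X, τ) is disconnected; components = [{p74}, {p76}, {p75, p77, p78}].

Find clopen sets (U ∈ τ with X ∖ U ∈ τ):
  U = ∅, X ∖ U = {p74, p75, p76, p77, p78} — both open, so U is clopen.
  U = {p74}, X ∖ U = {p75, p76, p77, p78} — both open, so U is clopen.
  U = {p76}, X ∖ U = {p74, p75, p77, p78} — both open, so U is clopen.
  U = {p74, p76}, X ∖ U = {p75, p77, p78} — both open, so U is clopen.
  U = {p75, p77, p78}, X ∖ U = {p74, p76} — both open, so U is clopen.
  U = {p74, p75, p77, p78}, X ∖ U = {p76} — both open, so U is clopen.
  U = {p75, p76, p77, p78}, X ∖ U = {p74} — both open, so U is clopen.
  U = {p74, p75, p76, p77, p78}, X ∖ U = ∅ — both open, so U is clopen.
Nontrivial clopen(s) exist: e.g. {p75, p76, p77, p78}. So (X, τ) is disconnected.
Compute connected components by grouping points that agree on all clopens:
  component: {p74}
  component: {p76}
  component: {p75, p77, p78}


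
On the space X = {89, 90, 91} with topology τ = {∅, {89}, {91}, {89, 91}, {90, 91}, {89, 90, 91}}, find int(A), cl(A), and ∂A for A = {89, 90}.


int(A) = {89}, cl(A) = {89, 90}, ∂A = {90}.

Closed sets in (X, τ) are complements of opens:
  closed(X, τ) = {∅, {89}, {90}, {89, 90}, {90, 91}, {89, 90, 91}}.
int(A) = ⋃ {U ∈ τ : U ⊆ A}. Opens contained in A: ∅, {89}.
Taking the union of these: int(A) = {89}.
cl(A) = ⋂ {C closed : A ⊆ C}. Closed sets containing A: {89, 90}, {89, 90, 91}.
Intersecting these: cl(A) = {89, 90}.
∂A = cl(A) ∖ int(A) = {89, 90} ∖ {89} = {90}.


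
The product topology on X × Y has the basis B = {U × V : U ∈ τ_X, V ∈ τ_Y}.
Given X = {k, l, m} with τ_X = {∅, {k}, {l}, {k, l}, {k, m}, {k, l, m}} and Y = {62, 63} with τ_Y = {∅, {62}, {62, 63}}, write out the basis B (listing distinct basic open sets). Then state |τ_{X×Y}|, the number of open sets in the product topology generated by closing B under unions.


Basis B = {∅ × ∅, {k} × {62}, {l} × {62}, {k} × {62, 63}, {k, l} × {62}, {k, m} × {62}, {l} × {62, 63}, {k, l, m} × {62}, {k, l} × {62, 63}, {k, m} × {62, 63}, {k, l, m} × {62, 63}}; |τ_{X×Y}| = 18.

Enumerate products U × V with U ∈ τ_X, V ∈ τ_Y (deduplicated):
  ∅ × ∅ = {} (∅)
  {k} × {62} = {(k,62)}
  {l} × {62} = {(l,62)}
  {k} × {62, 63} = {(k,62), (k,63)}
  {k, l} × {62} = {(k,62), (l,62)}
  {k, m} × {62} = {(k,62), (m,62)}
  {l} × {62, 63} = {(l,62), (l,63)}
  {k, l, m} × {62} = {(k,62), (l,62), (m,62)}
  {k, l} × {62, 63} = {(k,62), (k,63), (l,62), (l,63)}
  {k, m} × {62, 63} = {(k,62), (k,63), (m,62), (m,63)}
  {k, l, m} × {62, 63} = {(k,62), (k,63), (l,62), (l,63), (m,62), (m,63)}
These 11 distinct sets form the basis B.
Close under arbitrary unions to get τ_{X×Y}; counting gives |τ_{X×Y}| = 18.


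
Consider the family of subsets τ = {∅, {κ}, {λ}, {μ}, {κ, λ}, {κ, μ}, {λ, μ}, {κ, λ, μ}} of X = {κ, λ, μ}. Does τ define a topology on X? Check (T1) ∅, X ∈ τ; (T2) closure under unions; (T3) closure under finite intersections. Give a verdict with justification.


τ IS a topology on X.

Axiom (T1): ∅ ∈ τ? Yes; X ∈ τ? Yes.
Axiom (T2/T3): check pairwise unions and intersections of members of τ.
All pairwise intersections and unions checked — each lies in τ. Therefore τ satisfies (T1), (T2), (T3): it IS a topology on X.


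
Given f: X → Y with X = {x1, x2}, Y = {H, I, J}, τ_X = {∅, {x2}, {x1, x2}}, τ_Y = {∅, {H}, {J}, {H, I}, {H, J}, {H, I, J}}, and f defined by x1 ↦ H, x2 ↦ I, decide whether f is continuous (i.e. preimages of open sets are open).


f is NOT continuous.

Compute f^{-1}(U) for each U ∈ τ_Y:
  U = ∅: f^{-1}(U) = ∅ ∈ τ_X ✓.
  U = {H}: f^{-1}(U) = {x1} ∉ τ_X ✗.
  U = {J}: f^{-1}(U) = ∅ ∈ τ_X ✓.
  U = {H, I}: f^{-1}(U) = {x1, x2} ∈ τ_X ✓.
  U = {H, J}: f^{-1}(U) = {x1} ∉ τ_X ✗.
  U = {H, I, J}: f^{-1}(U) = {x1, x2} ∈ τ_X ✓.
Found U = {H} with f^{-1}(U) = {x1} not in τ_X. Therefore f is NOT continuous.


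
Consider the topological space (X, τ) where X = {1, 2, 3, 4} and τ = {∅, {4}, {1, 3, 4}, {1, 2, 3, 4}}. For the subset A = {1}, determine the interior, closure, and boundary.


int(A) = ∅, cl(A) = {1, 2, 3}, ∂A = {1, 2, 3}.

Closed sets in (X, τ) are complements of opens:
  closed(X, τ) = {∅, {2}, {1, 2, 3}, {1, 2, 3, 4}}.
int(A) = ⋃ {U ∈ τ : U ⊆ A}. Opens contained in A: ∅.
Taking the union of these: int(A) = ∅.
cl(A) = ⋂ {C closed : A ⊆ C}. Closed sets containing A: {1, 2, 3}, {1, 2, 3, 4}.
Intersecting these: cl(A) = {1, 2, 3}.
∂A = cl(A) ∖ int(A) = {1, 2, 3} ∖ ∅ = {1, 2, 3}.


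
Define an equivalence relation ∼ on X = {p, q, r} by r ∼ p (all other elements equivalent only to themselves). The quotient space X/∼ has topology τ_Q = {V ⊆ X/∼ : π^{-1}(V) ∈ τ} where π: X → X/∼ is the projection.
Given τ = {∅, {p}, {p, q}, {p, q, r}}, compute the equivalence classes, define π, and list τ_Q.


X/∼ = {[p=r], [q]}; |τ_Q| = 2.

Equivalence classes: [p=r], [q].
Quotient map π: X → X/∼ sends p ↦ [p=r], q ↦ [q], r ↦ [p=r].
For each subset V ⊆ X/∼, compute π^{-1}(V) ⊆ X and check whether π^{-1}(V) ∈ τ. V is open in τ_Q iff π^{-1}(V) ∈ τ.
  V = {}: π^{-1}(V) = ∅ ∈ τ ✓.
  V = {[p=r]}: π^{-1}(V) = {p, r} ∉ τ ✗.
  V = {[q]}: π^{-1}(V) = {q} ∉ τ ✗.
  V = {[p=r], [q]}: π^{-1}(V) = {p, q, r} ∈ τ ✓.
Open sets in the quotient: τ_Q = {{}, {[p=r], [q]}} (2 elements).


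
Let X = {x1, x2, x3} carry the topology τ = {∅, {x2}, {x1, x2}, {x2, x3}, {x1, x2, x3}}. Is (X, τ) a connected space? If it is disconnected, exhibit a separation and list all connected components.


(X, τ) is connected.

Find clopen sets (U ∈ τ with X ∖ U ∈ τ):
  U = ∅, X ∖ U = {x1, x2, x3} — both open, so U is clopen.
  U = {x1, x2, x3}, X ∖ U = ∅ — both open, so U is clopen.
Only trivial clopens (∅ and X) exist, so (X, τ) is connected.
Compute connected components by grouping points that agree on all clopens:
  component: {x1, x2, x3}


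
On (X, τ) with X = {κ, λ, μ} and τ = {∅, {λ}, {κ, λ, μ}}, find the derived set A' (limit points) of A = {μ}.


A' = {κ}

For each x ∈ X, list the open sets U ∈ τ with x ∈ U, then check whether U ∩ (A ∖ {x}) ≠ ∅ for every such U.
  x = κ: opens ∋ x are {κ, λ, μ}; each meets A ∖ {κ}, so x IS a limit point.
  x = λ: open {λ} ∋ x has {λ} ∩ (A ∖ {λ}) = ∅, so x is NOT a limit point.
  x = μ: open {κ, λ, μ} ∋ x has {κ, λ, μ} ∩ (A ∖ {μ}) = ∅, so x is NOT a limit point.
Collecting: A' = {κ}.


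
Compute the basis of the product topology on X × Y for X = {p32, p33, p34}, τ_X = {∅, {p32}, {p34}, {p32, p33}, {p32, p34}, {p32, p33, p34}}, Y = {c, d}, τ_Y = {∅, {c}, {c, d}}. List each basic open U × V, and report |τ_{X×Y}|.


Basis B = {∅ × ∅, {p32} × {c}, {p34} × {c}, {p32} × {c, d}, {p32, p33} × {c}, {p32, p34} × {c}, {p34} × {c, d}, {p32, p33, p34} × {c}, {p32, p33} × {c, d}, {p32, p34} × {c, d}, {p32, p33, p34} × {c, d}}; |τ_{X×Y}| = 18.

Enumerate products U × V with U ∈ τ_X, V ∈ τ_Y (deduplicated):
  ∅ × ∅ = {} (∅)
  {p32} × {c} = {(p32,c)}
  {p34} × {c} = {(p34,c)}
  {p32} × {c, d} = {(p32,c), (p32,d)}
  {p32, p33} × {c} = {(p32,c), (p33,c)}
  {p32, p34} × {c} = {(p32,c), (p34,c)}
  {p34} × {c, d} = {(p34,c), (p34,d)}
  {p32, p33, p34} × {c} = {(p32,c), (p33,c), (p34,c)}
  {p32, p33} × {c, d} = {(p32,c), (p32,d), (p33,c), (p33,d)}
  {p32, p34} × {c, d} = {(p32,c), (p32,d), (p34,c), (p34,d)}
  {p32, p33, p34} × {c, d} = {(p32,c), (p32,d), (p33,c), (p33,d), (p34,c), (p34,d)}
These 11 distinct sets form the basis B.
Close under arbitrary unions to get τ_{X×Y}; counting gives |τ_{X×Y}| = 18.


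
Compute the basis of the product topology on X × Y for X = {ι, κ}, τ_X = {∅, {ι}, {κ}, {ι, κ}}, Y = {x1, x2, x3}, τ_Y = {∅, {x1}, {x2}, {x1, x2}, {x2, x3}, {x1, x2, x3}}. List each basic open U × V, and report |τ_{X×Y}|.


Basis B = {∅ × ∅, {ι} × {x1}, {ι} × {x2}, {κ} × {x1}, {κ} × {x2}, {ι} × {x1, x2}, {ι, κ} × {x1}, {ι} × {x2, x3}, {ι, κ} × {x2}, {κ} × {x1, x2}, {κ} × {x2, x3}, {ι} × {x1, x2, x3}, {κ} × {x1, x2, x3}, {ι, κ} × {x1, x2}, {ι, κ} × {x2, x3}, {ι, κ} × {x1, x2, x3}}; |τ_{X×Y}| = 36.

Enumerate products U × V with U ∈ τ_X, V ∈ τ_Y (deduplicated):
  ∅ × ∅ = {} (∅)
  {ι} × {x1} = {(ι,x1)}
  {ι} × {x2} = {(ι,x2)}
  {κ} × {x1} = {(κ,x1)}
  {κ} × {x2} = {(κ,x2)}
  {ι} × {x1, x2} = {(ι,x1), (ι,x2)}
  {ι, κ} × {x1} = {(ι,x1), (κ,x1)}
  {ι} × {x2, x3} = {(ι,x2), (ι,x3)}
  {ι, κ} × {x2} = {(ι,x2), (κ,x2)}
  {κ} × {x1, x2} = {(κ,x1), (κ,x2)}
  {κ} × {x2, x3} = {(κ,x2), (κ,x3)}
  {ι} × {x1, x2, x3} = {(ι,x1), (ι,x2), (ι,x3)}
  {κ} × {x1, x2, x3} = {(κ,x1), (κ,x2), (κ,x3)}
  {ι, κ} × {x1, x2} = {(ι,x1), (ι,x2), (κ,x1), (κ,x2)}
  {ι, κ} × {x2, x3} = {(ι,x2), (ι,x3), (κ,x2), (κ,x3)}
  {ι, κ} × {x1, x2, x3} = {(ι,x1), (ι,x2), (ι,x3), (κ,x1), (κ,x2), (κ,x3)}
These 16 distinct sets form the basis B.
Close under arbitrary unions to get τ_{X×Y}; counting gives |τ_{X×Y}| = 36.


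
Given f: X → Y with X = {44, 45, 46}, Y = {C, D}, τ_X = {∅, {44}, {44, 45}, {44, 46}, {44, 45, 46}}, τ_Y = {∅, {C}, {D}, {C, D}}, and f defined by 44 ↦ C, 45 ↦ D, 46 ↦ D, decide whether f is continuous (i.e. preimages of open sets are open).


f is NOT continuous.

Compute f^{-1}(U) for each U ∈ τ_Y:
  U = ∅: f^{-1}(U) = ∅ ∈ τ_X ✓.
  U = {C}: f^{-1}(U) = {44} ∈ τ_X ✓.
  U = {D}: f^{-1}(U) = {45, 46} ∉ τ_X ✗.
  U = {C, D}: f^{-1}(U) = {44, 45, 46} ∈ τ_X ✓.
Found U = {D} with f^{-1}(U) = {45, 46} not in τ_X. Therefore f is NOT continuous.


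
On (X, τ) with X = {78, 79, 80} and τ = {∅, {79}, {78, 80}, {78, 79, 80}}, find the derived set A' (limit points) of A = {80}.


A' = {78}

For each x ∈ X, list the open sets U ∈ τ with x ∈ U, then check whether U ∩ (A ∖ {x}) ≠ ∅ for every such U.
  x = 78: opens ∋ x are {78, 80}, {78, 79, 80}; each meets A ∖ {78}, so x IS a limit point.
  x = 79: open {79} ∋ x has {79} ∩ (A ∖ {79}) = ∅, so x is NOT a limit point.
  x = 80: open {78, 80} ∋ x has {78, 80} ∩ (A ∖ {80}) = ∅, so x is NOT a limit point.
Collecting: A' = {78}.


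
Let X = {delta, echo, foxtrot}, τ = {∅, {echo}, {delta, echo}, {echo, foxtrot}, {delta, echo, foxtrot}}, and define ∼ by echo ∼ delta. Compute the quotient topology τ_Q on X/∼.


X/∼ = {[delta=echo], [foxtrot]}; |τ_Q| = 3.

Equivalence classes: [delta=echo], [foxtrot].
Quotient map π: X → X/∼ sends delta ↦ [delta=echo], echo ↦ [delta=echo], foxtrot ↦ [foxtrot].
For each subset V ⊆ X/∼, compute π^{-1}(V) ⊆ X and check whether π^{-1}(V) ∈ τ. V is open in τ_Q iff π^{-1}(V) ∈ τ.
  V = {}: π^{-1}(V) = ∅ ∈ τ ✓.
  V = {[delta=echo]}: π^{-1}(V) = {delta, echo} ∈ τ ✓.
  V = {[foxtrot]}: π^{-1}(V) = {foxtrot} ∉ τ ✗.
  V = {[delta=echo], [foxtrot]}: π^{-1}(V) = {delta, echo, foxtrot} ∈ τ ✓.
Open sets in the quotient: τ_Q = {{}, {[delta=echo]}, {[delta=echo], [foxtrot]}} (3 elements).


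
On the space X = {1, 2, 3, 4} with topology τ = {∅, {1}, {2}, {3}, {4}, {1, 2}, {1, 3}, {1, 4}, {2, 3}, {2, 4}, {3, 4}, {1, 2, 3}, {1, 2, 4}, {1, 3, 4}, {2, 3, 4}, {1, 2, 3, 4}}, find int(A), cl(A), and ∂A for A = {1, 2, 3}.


int(A) = {1, 2, 3}, cl(A) = {1, 2, 3}, ∂A = ∅.

Closed sets in (X, τ) are complements of opens:
  closed(X, τ) = {∅, {1}, {2}, {3}, {4}, {1, 2}, {1, 3}, {1, 4}, {2, 3}, {2, 4}, {3, 4}, {1, 2, 3}, {1, 2, 4}, {1, 3, 4}, {2, 3, 4}, {1, 2, 3, 4}}.
int(A) = ⋃ {U ∈ τ : U ⊆ A}. Opens contained in A: ∅, {1}, {2}, {3}, {1, 2}, {1, 3}, {2, 3}, {1, 2, 3}.
Taking the union of these: int(A) = {1, 2, 3}.
cl(A) = ⋂ {C closed : A ⊆ C}. Closed sets containing A: {1, 2, 3}, {1, 2, 3, 4}.
Intersecting these: cl(A) = {1, 2, 3}.
∂A = cl(A) ∖ int(A) = {1, 2, 3} ∖ {1, 2, 3} = ∅.


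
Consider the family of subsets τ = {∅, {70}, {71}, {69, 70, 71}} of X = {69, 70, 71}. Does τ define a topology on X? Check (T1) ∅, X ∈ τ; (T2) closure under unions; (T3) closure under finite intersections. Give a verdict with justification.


τ is NOT a topology on X.

Axiom (T1): ∅ ∈ τ? Yes; X ∈ τ? Yes.
Axiom (T2/T3): check pairwise unions and intersections of members of τ.
Counterexample for (T2): {70} ∪ {71} = {70, 71} ∉ τ. Therefore τ is NOT a topology.


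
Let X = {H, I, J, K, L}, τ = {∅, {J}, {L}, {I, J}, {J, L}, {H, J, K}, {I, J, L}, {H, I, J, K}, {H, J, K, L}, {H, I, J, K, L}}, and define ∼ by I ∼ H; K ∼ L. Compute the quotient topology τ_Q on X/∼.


X/∼ = {[H=I], [J], [K=L]}; |τ_Q| = 3.

Equivalence classes: [H=I], [J], [K=L].
Quotient map π: X → X/∼ sends H ↦ [H=I], I ↦ [H=I], J ↦ [J], K ↦ [K=L], L ↦ [K=L].
For each subset V ⊆ X/∼, compute π^{-1}(V) ⊆ X and check whether π^{-1}(V) ∈ τ. V is open in τ_Q iff π^{-1}(V) ∈ τ.
  V = {}: π^{-1}(V) = ∅ ∈ τ ✓.
  V = {[H=I]}: π^{-1}(V) = {H, I} ∉ τ ✗.
  V = {[J]}: π^{-1}(V) = {J} ∈ τ ✓.
  V = {[H=I], [J]}: π^{-1}(V) = {H, I, J} ∉ τ ✗.
  V = {[K=L]}: π^{-1}(V) = {K, L} ∉ τ ✗.
  V = {[H=I], [K=L]}: π^{-1}(V) = {H, I, K, L} ∉ τ ✗.
  V = {[J], [K=L]}: π^{-1}(V) = {J, K, L} ∉ τ ✗.
  V = {[H=I], [J], [K=L]}: π^{-1}(V) = {H, I, J, K, L} ∈ τ ✓.
Open sets in the quotient: τ_Q = {{}, {[J]}, {[H=I], [J], [K=L]}} (3 elements).
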